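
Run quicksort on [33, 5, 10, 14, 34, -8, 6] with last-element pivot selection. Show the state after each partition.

Partition 1: pivot=6 at index 2 -> [5, -8, 6, 14, 34, 33, 10]
Partition 2: pivot=-8 at index 0 -> [-8, 5, 6, 14, 34, 33, 10]
Partition 3: pivot=10 at index 3 -> [-8, 5, 6, 10, 34, 33, 14]
Partition 4: pivot=14 at index 4 -> [-8, 5, 6, 10, 14, 33, 34]
Partition 5: pivot=34 at index 6 -> [-8, 5, 6, 10, 14, 33, 34]


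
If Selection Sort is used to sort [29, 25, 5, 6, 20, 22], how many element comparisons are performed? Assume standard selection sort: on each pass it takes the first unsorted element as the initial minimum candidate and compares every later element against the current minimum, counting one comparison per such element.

Pass 1: scan indices 1..5 for the minimum = 5 comparison(s); min is 5, place at index 0 -> [5, 25, 29, 6, 20, 22]
Pass 2: scan indices 2..5 for the minimum = 4 comparison(s); min is 6, place at index 1 -> [5, 6, 29, 25, 20, 22]
Pass 3: scan indices 3..5 for the minimum = 3 comparison(s); min is 20, place at index 2 -> [5, 6, 20, 25, 29, 22]
Pass 4: scan indices 4..5 for the minimum = 2 comparison(s); min is 22, place at index 3 -> [5, 6, 20, 22, 29, 25]
Pass 5: scan indices 5..5 for the minimum = 1 comparison(s); min is 25, place at index 4 -> [5, 6, 20, 22, 25, 29]
Selection sort always scans the whole unsorted suffix, so the count is (n-1) + (n-2) + ... + 1 = n(n-1)/2 = 6*5/2 = 15 regardless of the input order.
Total comparisons: 5 + 4 + 3 + 2 + 1 = 15


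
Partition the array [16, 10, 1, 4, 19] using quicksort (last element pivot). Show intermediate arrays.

Partition 1: pivot=19 at index 4 -> [16, 10, 1, 4, 19]
Partition 2: pivot=4 at index 1 -> [1, 4, 16, 10, 19]
Partition 3: pivot=10 at index 2 -> [1, 4, 10, 16, 19]


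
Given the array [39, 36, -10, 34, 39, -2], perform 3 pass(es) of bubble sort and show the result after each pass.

After pass 1: [36, -10, 34, 39, -2, 39] (4 swaps)
After pass 2: [-10, 34, 36, -2, 39, 39] (3 swaps)
After pass 3: [-10, 34, -2, 36, 39, 39] (1 swaps)
Total swaps: 8


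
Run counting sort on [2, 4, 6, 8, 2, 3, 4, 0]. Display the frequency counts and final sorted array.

Count array: [1, 0, 2, 1, 2, 0, 1, 0, 1]
(count[i] = number of elements equal to i)
Cumulative count: [1, 1, 3, 4, 6, 6, 7, 7, 8]
Sorted: [0, 2, 2, 3, 4, 4, 6, 8]


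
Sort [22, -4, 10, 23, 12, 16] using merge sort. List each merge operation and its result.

Divide and conquer:
  Merge [-4] + [10] -> [-4, 10]
  Merge [22] + [-4, 10] -> [-4, 10, 22]
  Merge [12] + [16] -> [12, 16]
  Merge [23] + [12, 16] -> [12, 16, 23]
  Merge [-4, 10, 22] + [12, 16, 23] -> [-4, 10, 12, 16, 22, 23]


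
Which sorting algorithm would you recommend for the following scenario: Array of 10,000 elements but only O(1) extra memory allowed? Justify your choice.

Best choice: Heapsort
Reason: Heapsort rearranges the array in place using O(1) auxiliary space and still guarantees O(n log n) time; quicksort partitions in place but needs Theta(log n) stack space for recursion (O(n) in the worst case), and mergesort requires O(n) auxiliary space


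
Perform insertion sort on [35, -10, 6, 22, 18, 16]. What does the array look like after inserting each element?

First element 35 is already 'sorted'
Insert -10: shifted 1 elements -> [-10, 35, 6, 22, 18, 16]
Insert 6: shifted 1 elements -> [-10, 6, 35, 22, 18, 16]
Insert 22: shifted 1 elements -> [-10, 6, 22, 35, 18, 16]
Insert 18: shifted 2 elements -> [-10, 6, 18, 22, 35, 16]
Insert 16: shifted 3 elements -> [-10, 6, 16, 18, 22, 35]


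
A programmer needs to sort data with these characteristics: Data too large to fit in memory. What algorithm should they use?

Best choice: External merge sort
Reason: Minimizes disk I/O by sequential reads/writes


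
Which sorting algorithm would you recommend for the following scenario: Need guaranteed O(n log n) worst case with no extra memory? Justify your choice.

Best choice: Heapsort
Reason: Heapsort is O(n log n) worst case and sorts in-place; quicksort can degrade to O(n^2)


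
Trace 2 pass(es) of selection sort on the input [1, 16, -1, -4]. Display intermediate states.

Pass 1: Select minimum -4 at index 3, swap -> [-4, 16, -1, 1]
Pass 2: Select minimum -1 at index 2, swap -> [-4, -1, 16, 1]


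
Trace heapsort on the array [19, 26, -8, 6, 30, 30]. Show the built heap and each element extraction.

Build heap: [30, 26, 30, 6, 19, -8]
Extract 30: [30, 26, -8, 6, 19, 30]
Extract 30: [26, 19, -8, 6, 30, 30]
Extract 26: [19, 6, -8, 26, 30, 30]
Extract 19: [6, -8, 19, 26, 30, 30]
Extract 6: [-8, 6, 19, 26, 30, 30]


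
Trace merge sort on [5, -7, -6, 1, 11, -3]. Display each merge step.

Divide and conquer:
  Merge [-7] + [-6] -> [-7, -6]
  Merge [5] + [-7, -6] -> [-7, -6, 5]
  Merge [11] + [-3] -> [-3, 11]
  Merge [1] + [-3, 11] -> [-3, 1, 11]
  Merge [-7, -6, 5] + [-3, 1, 11] -> [-7, -6, -3, 1, 5, 11]


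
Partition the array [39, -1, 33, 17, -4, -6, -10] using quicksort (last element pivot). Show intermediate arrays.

Partition 1: pivot=-10 at index 0 -> [-10, -1, 33, 17, -4, -6, 39]
Partition 2: pivot=39 at index 6 -> [-10, -1, 33, 17, -4, -6, 39]
Partition 3: pivot=-6 at index 1 -> [-10, -6, 33, 17, -4, -1, 39]
Partition 4: pivot=-1 at index 3 -> [-10, -6, -4, -1, 33, 17, 39]
Partition 5: pivot=17 at index 4 -> [-10, -6, -4, -1, 17, 33, 39]


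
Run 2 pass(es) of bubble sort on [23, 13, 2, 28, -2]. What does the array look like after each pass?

After pass 1: [13, 2, 23, -2, 28] (3 swaps)
After pass 2: [2, 13, -2, 23, 28] (2 swaps)
Total swaps: 5


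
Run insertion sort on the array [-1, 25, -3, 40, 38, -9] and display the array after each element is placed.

First element -1 is already 'sorted'
Insert 25: shifted 0 elements -> [-1, 25, -3, 40, 38, -9]
Insert -3: shifted 2 elements -> [-3, -1, 25, 40, 38, -9]
Insert 40: shifted 0 elements -> [-3, -1, 25, 40, 38, -9]
Insert 38: shifted 1 elements -> [-3, -1, 25, 38, 40, -9]
Insert -9: shifted 5 elements -> [-9, -3, -1, 25, 38, 40]


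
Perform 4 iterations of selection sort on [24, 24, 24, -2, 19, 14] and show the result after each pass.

Pass 1: Select minimum -2 at index 3, swap -> [-2, 24, 24, 24, 19, 14]
Pass 2: Select minimum 14 at index 5, swap -> [-2, 14, 24, 24, 19, 24]
Pass 3: Select minimum 19 at index 4, swap -> [-2, 14, 19, 24, 24, 24]
Pass 4: Select minimum 24 at index 3, swap -> [-2, 14, 19, 24, 24, 24]


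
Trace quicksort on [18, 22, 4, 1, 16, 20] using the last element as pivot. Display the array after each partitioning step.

Partition 1: pivot=20 at index 4 -> [18, 4, 1, 16, 20, 22]
Partition 2: pivot=16 at index 2 -> [4, 1, 16, 18, 20, 22]
Partition 3: pivot=1 at index 0 -> [1, 4, 16, 18, 20, 22]


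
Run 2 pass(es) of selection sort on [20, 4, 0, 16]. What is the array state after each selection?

Pass 1: Select minimum 0 at index 2, swap -> [0, 4, 20, 16]
Pass 2: Select minimum 4 at index 1, swap -> [0, 4, 20, 16]


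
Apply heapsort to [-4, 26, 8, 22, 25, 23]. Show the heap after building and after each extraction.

Build heap: [26, 25, 23, 22, -4, 8]
Extract 26: [25, 22, 23, 8, -4, 26]
Extract 25: [23, 22, -4, 8, 25, 26]
Extract 23: [22, 8, -4, 23, 25, 26]
Extract 22: [8, -4, 22, 23, 25, 26]
Extract 8: [-4, 8, 22, 23, 25, 26]


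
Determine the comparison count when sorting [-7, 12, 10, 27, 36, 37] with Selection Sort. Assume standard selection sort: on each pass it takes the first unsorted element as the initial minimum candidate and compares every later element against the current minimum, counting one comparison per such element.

Pass 1: scan indices 1..5 for the minimum = 5 comparison(s); min is -7, place at index 0 -> [-7, 12, 10, 27, 36, 37]
Pass 2: scan indices 2..5 for the minimum = 4 comparison(s); min is 10, place at index 1 -> [-7, 10, 12, 27, 36, 37]
Pass 3: scan indices 3..5 for the minimum = 3 comparison(s); min is 12, place at index 2 -> [-7, 10, 12, 27, 36, 37]
Pass 4: scan indices 4..5 for the minimum = 2 comparison(s); min is 27, place at index 3 -> [-7, 10, 12, 27, 36, 37]
Pass 5: scan indices 5..5 for the minimum = 1 comparison(s); min is 36, place at index 4 -> [-7, 10, 12, 27, 36, 37]
Selection sort always scans the whole unsorted suffix, so the count is (n-1) + (n-2) + ... + 1 = n(n-1)/2 = 6*5/2 = 15 regardless of the input order.
Total comparisons: 5 + 4 + 3 + 2 + 1 = 15


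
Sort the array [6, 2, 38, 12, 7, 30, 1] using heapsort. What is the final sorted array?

Build heap: [38, 12, 30, 2, 7, 6, 1]
Extract 38: [30, 12, 6, 2, 7, 1, 38]
Extract 30: [12, 7, 6, 2, 1, 30, 38]
Extract 12: [7, 2, 6, 1, 12, 30, 38]
Extract 7: [6, 2, 1, 7, 12, 30, 38]
Extract 6: [2, 1, 6, 7, 12, 30, 38]
Extract 2: [1, 2, 6, 7, 12, 30, 38]


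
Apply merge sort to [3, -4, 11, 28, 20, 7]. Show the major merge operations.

Divide and conquer:
  Merge [-4] + [11] -> [-4, 11]
  Merge [3] + [-4, 11] -> [-4, 3, 11]
  Merge [20] + [7] -> [7, 20]
  Merge [28] + [7, 20] -> [7, 20, 28]
  Merge [-4, 3, 11] + [7, 20, 28] -> [-4, 3, 7, 11, 20, 28]


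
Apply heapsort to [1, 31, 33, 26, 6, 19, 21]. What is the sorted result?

Build heap: [33, 31, 21, 26, 6, 19, 1]
Extract 33: [31, 26, 21, 1, 6, 19, 33]
Extract 31: [26, 19, 21, 1, 6, 31, 33]
Extract 26: [21, 19, 6, 1, 26, 31, 33]
Extract 21: [19, 1, 6, 21, 26, 31, 33]
Extract 19: [6, 1, 19, 21, 26, 31, 33]
Extract 6: [1, 6, 19, 21, 26, 31, 33]


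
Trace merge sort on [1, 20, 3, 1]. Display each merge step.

Divide and conquer:
  Merge [1] + [20] -> [1, 20]
  Merge [3] + [1] -> [1, 3]
  Merge [1, 20] + [1, 3] -> [1, 1, 3, 20]


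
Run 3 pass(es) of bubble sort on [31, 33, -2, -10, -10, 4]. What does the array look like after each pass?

After pass 1: [31, -2, -10, -10, 4, 33] (4 swaps)
After pass 2: [-2, -10, -10, 4, 31, 33] (4 swaps)
After pass 3: [-10, -10, -2, 4, 31, 33] (2 swaps)
Total swaps: 10


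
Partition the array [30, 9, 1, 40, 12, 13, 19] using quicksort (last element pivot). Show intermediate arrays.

Partition 1: pivot=19 at index 4 -> [9, 1, 12, 13, 19, 40, 30]
Partition 2: pivot=13 at index 3 -> [9, 1, 12, 13, 19, 40, 30]
Partition 3: pivot=12 at index 2 -> [9, 1, 12, 13, 19, 40, 30]
Partition 4: pivot=1 at index 0 -> [1, 9, 12, 13, 19, 40, 30]
Partition 5: pivot=30 at index 5 -> [1, 9, 12, 13, 19, 30, 40]


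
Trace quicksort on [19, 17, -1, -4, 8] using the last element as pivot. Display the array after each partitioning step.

Partition 1: pivot=8 at index 2 -> [-1, -4, 8, 17, 19]
Partition 2: pivot=-4 at index 0 -> [-4, -1, 8, 17, 19]
Partition 3: pivot=19 at index 4 -> [-4, -1, 8, 17, 19]


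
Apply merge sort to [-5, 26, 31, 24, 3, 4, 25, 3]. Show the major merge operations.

Divide and conquer:
  Merge [-5] + [26] -> [-5, 26]
  Merge [31] + [24] -> [24, 31]
  Merge [-5, 26] + [24, 31] -> [-5, 24, 26, 31]
  Merge [3] + [4] -> [3, 4]
  Merge [25] + [3] -> [3, 25]
  Merge [3, 4] + [3, 25] -> [3, 3, 4, 25]
  Merge [-5, 24, 26, 31] + [3, 3, 4, 25] -> [-5, 3, 3, 4, 24, 25, 26, 31]


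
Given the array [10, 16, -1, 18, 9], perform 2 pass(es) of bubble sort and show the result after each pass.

After pass 1: [10, -1, 16, 9, 18] (2 swaps)
After pass 2: [-1, 10, 9, 16, 18] (2 swaps)
Total swaps: 4


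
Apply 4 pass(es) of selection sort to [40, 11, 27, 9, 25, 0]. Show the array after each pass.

Pass 1: Select minimum 0 at index 5, swap -> [0, 11, 27, 9, 25, 40]
Pass 2: Select minimum 9 at index 3, swap -> [0, 9, 27, 11, 25, 40]
Pass 3: Select minimum 11 at index 3, swap -> [0, 9, 11, 27, 25, 40]
Pass 4: Select minimum 25 at index 4, swap -> [0, 9, 11, 25, 27, 40]


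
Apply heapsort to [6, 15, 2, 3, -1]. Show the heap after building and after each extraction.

Build heap: [15, 6, 2, 3, -1]
Extract 15: [6, 3, 2, -1, 15]
Extract 6: [3, -1, 2, 6, 15]
Extract 3: [2, -1, 3, 6, 15]
Extract 2: [-1, 2, 3, 6, 15]


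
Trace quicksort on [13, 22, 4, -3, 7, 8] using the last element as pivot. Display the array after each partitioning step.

Partition 1: pivot=8 at index 3 -> [4, -3, 7, 8, 13, 22]
Partition 2: pivot=7 at index 2 -> [4, -3, 7, 8, 13, 22]
Partition 3: pivot=-3 at index 0 -> [-3, 4, 7, 8, 13, 22]
Partition 4: pivot=22 at index 5 -> [-3, 4, 7, 8, 13, 22]


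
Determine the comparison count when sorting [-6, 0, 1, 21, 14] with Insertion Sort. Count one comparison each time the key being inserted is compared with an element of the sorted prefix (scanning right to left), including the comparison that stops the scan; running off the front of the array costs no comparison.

Insert 0: -6 <= 0 (stop) = 1 comparison(s) -> [-6, 0, 1, 21, 14]
Insert 1: 0 <= 1 (stop) = 1 comparison(s) -> [-6, 0, 1, 21, 14]
Insert 21: 1 <= 21 (stop) = 1 comparison(s) -> [-6, 0, 1, 21, 14]
Insert 14: 21 > 14 (shift), 1 <= 14 (stop) = 2 comparison(s) -> [-6, 0, 1, 14, 21]
Total comparisons: 1 + 1 + 1 + 2 = 5


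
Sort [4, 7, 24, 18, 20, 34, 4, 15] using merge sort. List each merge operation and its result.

Divide and conquer:
  Merge [4] + [7] -> [4, 7]
  Merge [24] + [18] -> [18, 24]
  Merge [4, 7] + [18, 24] -> [4, 7, 18, 24]
  Merge [20] + [34] -> [20, 34]
  Merge [4] + [15] -> [4, 15]
  Merge [20, 34] + [4, 15] -> [4, 15, 20, 34]
  Merge [4, 7, 18, 24] + [4, 15, 20, 34] -> [4, 4, 7, 15, 18, 20, 24, 34]


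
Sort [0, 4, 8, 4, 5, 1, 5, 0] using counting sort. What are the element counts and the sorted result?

Count array: [2, 1, 0, 0, 2, 2, 0, 0, 1]
(count[i] = number of elements equal to i)
Cumulative count: [2, 3, 3, 3, 5, 7, 7, 7, 8]
Sorted: [0, 0, 1, 4, 4, 5, 5, 8]


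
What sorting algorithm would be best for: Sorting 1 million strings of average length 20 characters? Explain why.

Best choice: MSD radix sort or Mergesort
Reason: MSD radix sort is a non-comparison sort that buckets the strings by successive character positions, running in time proportional to the total number of characters examined rather than O(n log n) string comparisons; mergesort is a stable O(n log n)-comparison alternative that works for arbitrary variable-length keys


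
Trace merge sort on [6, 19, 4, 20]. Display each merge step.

Divide and conquer:
  Merge [6] + [19] -> [6, 19]
  Merge [4] + [20] -> [4, 20]
  Merge [6, 19] + [4, 20] -> [4, 6, 19, 20]


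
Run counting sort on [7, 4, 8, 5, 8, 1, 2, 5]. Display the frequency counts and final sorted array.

Count array: [0, 1, 1, 0, 1, 2, 0, 1, 2]
(count[i] = number of elements equal to i)
Cumulative count: [0, 1, 2, 2, 3, 5, 5, 6, 8]
Sorted: [1, 2, 4, 5, 5, 7, 8, 8]


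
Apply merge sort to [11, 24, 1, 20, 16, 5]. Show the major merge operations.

Divide and conquer:
  Merge [24] + [1] -> [1, 24]
  Merge [11] + [1, 24] -> [1, 11, 24]
  Merge [16] + [5] -> [5, 16]
  Merge [20] + [5, 16] -> [5, 16, 20]
  Merge [1, 11, 24] + [5, 16, 20] -> [1, 5, 11, 16, 20, 24]


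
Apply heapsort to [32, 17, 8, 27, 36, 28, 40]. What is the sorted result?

Build heap: [40, 36, 32, 27, 17, 28, 8]
Extract 40: [36, 27, 32, 8, 17, 28, 40]
Extract 36: [32, 27, 28, 8, 17, 36, 40]
Extract 32: [28, 27, 17, 8, 32, 36, 40]
Extract 28: [27, 8, 17, 28, 32, 36, 40]
Extract 27: [17, 8, 27, 28, 32, 36, 40]
Extract 17: [8, 17, 27, 28, 32, 36, 40]


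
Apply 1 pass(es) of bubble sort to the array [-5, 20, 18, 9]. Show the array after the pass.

After pass 1: [-5, 18, 9, 20] (2 swaps)
Total swaps: 2


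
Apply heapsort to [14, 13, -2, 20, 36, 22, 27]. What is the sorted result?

Build heap: [36, 20, 27, 14, 13, 22, -2]
Extract 36: [27, 20, 22, 14, 13, -2, 36]
Extract 27: [22, 20, -2, 14, 13, 27, 36]
Extract 22: [20, 14, -2, 13, 22, 27, 36]
Extract 20: [14, 13, -2, 20, 22, 27, 36]
Extract 14: [13, -2, 14, 20, 22, 27, 36]
Extract 13: [-2, 13, 14, 20, 22, 27, 36]


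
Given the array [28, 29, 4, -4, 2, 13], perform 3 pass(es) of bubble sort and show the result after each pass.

After pass 1: [28, 4, -4, 2, 13, 29] (4 swaps)
After pass 2: [4, -4, 2, 13, 28, 29] (4 swaps)
After pass 3: [-4, 2, 4, 13, 28, 29] (2 swaps)
Total swaps: 10


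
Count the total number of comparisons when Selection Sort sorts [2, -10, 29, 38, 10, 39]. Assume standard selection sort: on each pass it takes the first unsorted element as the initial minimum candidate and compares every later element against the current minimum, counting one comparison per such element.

Pass 1: scan indices 1..5 for the minimum = 5 comparison(s); min is -10, place at index 0 -> [-10, 2, 29, 38, 10, 39]
Pass 2: scan indices 2..5 for the minimum = 4 comparison(s); min is 2, place at index 1 -> [-10, 2, 29, 38, 10, 39]
Pass 3: scan indices 3..5 for the minimum = 3 comparison(s); min is 10, place at index 2 -> [-10, 2, 10, 38, 29, 39]
Pass 4: scan indices 4..5 for the minimum = 2 comparison(s); min is 29, place at index 3 -> [-10, 2, 10, 29, 38, 39]
Pass 5: scan indices 5..5 for the minimum = 1 comparison(s); min is 38, place at index 4 -> [-10, 2, 10, 29, 38, 39]
Selection sort always scans the whole unsorted suffix, so the count is (n-1) + (n-2) + ... + 1 = n(n-1)/2 = 6*5/2 = 15 regardless of the input order.
Total comparisons: 5 + 4 + 3 + 2 + 1 = 15


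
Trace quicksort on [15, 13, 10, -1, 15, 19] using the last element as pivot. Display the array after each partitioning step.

Partition 1: pivot=19 at index 5 -> [15, 13, 10, -1, 15, 19]
Partition 2: pivot=15 at index 4 -> [15, 13, 10, -1, 15, 19]
Partition 3: pivot=-1 at index 0 -> [-1, 13, 10, 15, 15, 19]
Partition 4: pivot=15 at index 3 -> [-1, 13, 10, 15, 15, 19]
Partition 5: pivot=10 at index 1 -> [-1, 10, 13, 15, 15, 19]


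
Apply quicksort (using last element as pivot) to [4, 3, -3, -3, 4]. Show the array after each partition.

Partition 1: pivot=4 at index 4 -> [4, 3, -3, -3, 4]
Partition 2: pivot=-3 at index 1 -> [-3, -3, 4, 3, 4]
Partition 3: pivot=3 at index 2 -> [-3, -3, 3, 4, 4]


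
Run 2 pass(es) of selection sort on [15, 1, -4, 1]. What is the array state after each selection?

Pass 1: Select minimum -4 at index 2, swap -> [-4, 1, 15, 1]
Pass 2: Select minimum 1 at index 1, swap -> [-4, 1, 15, 1]


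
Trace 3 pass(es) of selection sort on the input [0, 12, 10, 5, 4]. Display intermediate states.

Pass 1: Select minimum 0 at index 0, swap -> [0, 12, 10, 5, 4]
Pass 2: Select minimum 4 at index 4, swap -> [0, 4, 10, 5, 12]
Pass 3: Select minimum 5 at index 3, swap -> [0, 4, 5, 10, 12]


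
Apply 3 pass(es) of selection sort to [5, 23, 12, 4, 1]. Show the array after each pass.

Pass 1: Select minimum 1 at index 4, swap -> [1, 23, 12, 4, 5]
Pass 2: Select minimum 4 at index 3, swap -> [1, 4, 12, 23, 5]
Pass 3: Select minimum 5 at index 4, swap -> [1, 4, 5, 23, 12]


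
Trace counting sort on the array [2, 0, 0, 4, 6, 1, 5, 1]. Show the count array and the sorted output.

Count array: [2, 2, 1, 0, 1, 1, 1]
(count[i] = number of elements equal to i)
Cumulative count: [2, 4, 5, 5, 6, 7, 8]
Sorted: [0, 0, 1, 1, 2, 4, 5, 6]


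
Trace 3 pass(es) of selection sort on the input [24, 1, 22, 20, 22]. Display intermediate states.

Pass 1: Select minimum 1 at index 1, swap -> [1, 24, 22, 20, 22]
Pass 2: Select minimum 20 at index 3, swap -> [1, 20, 22, 24, 22]
Pass 3: Select minimum 22 at index 2, swap -> [1, 20, 22, 24, 22]


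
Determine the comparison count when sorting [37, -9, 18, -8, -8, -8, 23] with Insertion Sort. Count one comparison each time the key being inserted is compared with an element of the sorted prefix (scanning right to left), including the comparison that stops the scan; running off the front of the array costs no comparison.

Insert -9: 37 > -9 (shift), reached front = 1 comparison(s) -> [-9, 37, 18, -8, -8, -8, 23]
Insert 18: 37 > 18 (shift), -9 <= 18 (stop) = 2 comparison(s) -> [-9, 18, 37, -8, -8, -8, 23]
Insert -8: 37 > -8 (shift), 18 > -8 (shift), -9 <= -8 (stop) = 3 comparison(s) -> [-9, -8, 18, 37, -8, -8, 23]
Insert -8: 37 > -8 (shift), 18 > -8 (shift), -8 <= -8 (stop) = 3 comparison(s) -> [-9, -8, -8, 18, 37, -8, 23]
Insert -8: 37 > -8 (shift), 18 > -8 (shift), -8 <= -8 (stop) = 3 comparison(s) -> [-9, -8, -8, -8, 18, 37, 23]
Insert 23: 37 > 23 (shift), 18 <= 23 (stop) = 2 comparison(s) -> [-9, -8, -8, -8, 18, 23, 37]
Total comparisons: 1 + 2 + 3 + 3 + 3 + 2 = 14


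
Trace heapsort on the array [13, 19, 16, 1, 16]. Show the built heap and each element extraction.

Build heap: [19, 16, 16, 1, 13]
Extract 19: [16, 13, 16, 1, 19]
Extract 16: [16, 13, 1, 16, 19]
Extract 16: [13, 1, 16, 16, 19]
Extract 13: [1, 13, 16, 16, 19]


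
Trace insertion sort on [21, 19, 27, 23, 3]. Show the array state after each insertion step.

First element 21 is already 'sorted'
Insert 19: shifted 1 elements -> [19, 21, 27, 23, 3]
Insert 27: shifted 0 elements -> [19, 21, 27, 23, 3]
Insert 23: shifted 1 elements -> [19, 21, 23, 27, 3]
Insert 3: shifted 4 elements -> [3, 19, 21, 23, 27]


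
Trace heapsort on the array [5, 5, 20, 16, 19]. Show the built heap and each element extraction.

Build heap: [20, 19, 5, 16, 5]
Extract 20: [19, 16, 5, 5, 20]
Extract 19: [16, 5, 5, 19, 20]
Extract 16: [5, 5, 16, 19, 20]
Extract 5: [5, 5, 16, 19, 20]


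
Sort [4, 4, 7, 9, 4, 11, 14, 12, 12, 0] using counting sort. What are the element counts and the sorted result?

Count array: [1, 0, 0, 0, 3, 0, 0, 1, 0, 1, 0, 1, 2, 0, 1]
(count[i] = number of elements equal to i)
Cumulative count: [1, 1, 1, 1, 4, 4, 4, 5, 5, 6, 6, 7, 9, 9, 10]
Sorted: [0, 4, 4, 4, 7, 9, 11, 12, 12, 14]


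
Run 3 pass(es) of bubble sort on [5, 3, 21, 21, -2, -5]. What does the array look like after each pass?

After pass 1: [3, 5, 21, -2, -5, 21] (3 swaps)
After pass 2: [3, 5, -2, -5, 21, 21] (2 swaps)
After pass 3: [3, -2, -5, 5, 21, 21] (2 swaps)
Total swaps: 7


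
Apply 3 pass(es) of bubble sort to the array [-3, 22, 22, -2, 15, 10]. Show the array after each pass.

After pass 1: [-3, 22, -2, 15, 10, 22] (3 swaps)
After pass 2: [-3, -2, 15, 10, 22, 22] (3 swaps)
After pass 3: [-3, -2, 10, 15, 22, 22] (1 swaps)
Total swaps: 7


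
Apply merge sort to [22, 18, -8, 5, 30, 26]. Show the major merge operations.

Divide and conquer:
  Merge [18] + [-8] -> [-8, 18]
  Merge [22] + [-8, 18] -> [-8, 18, 22]
  Merge [30] + [26] -> [26, 30]
  Merge [5] + [26, 30] -> [5, 26, 30]
  Merge [-8, 18, 22] + [5, 26, 30] -> [-8, 5, 18, 22, 26, 30]


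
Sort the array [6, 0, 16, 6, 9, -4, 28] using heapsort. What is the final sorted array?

Build heap: [28, 9, 16, 6, 0, -4, 6]
Extract 28: [16, 9, 6, 6, 0, -4, 28]
Extract 16: [9, 6, 6, -4, 0, 16, 28]
Extract 9: [6, 0, 6, -4, 9, 16, 28]
Extract 6: [6, 0, -4, 6, 9, 16, 28]
Extract 6: [0, -4, 6, 6, 9, 16, 28]
Extract 0: [-4, 0, 6, 6, 9, 16, 28]


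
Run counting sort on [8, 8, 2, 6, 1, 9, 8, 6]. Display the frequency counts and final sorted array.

Count array: [0, 1, 1, 0, 0, 0, 2, 0, 3, 1]
(count[i] = number of elements equal to i)
Cumulative count: [0, 1, 2, 2, 2, 2, 4, 4, 7, 8]
Sorted: [1, 2, 6, 6, 8, 8, 8, 9]


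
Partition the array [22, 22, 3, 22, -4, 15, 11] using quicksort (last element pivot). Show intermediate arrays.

Partition 1: pivot=11 at index 2 -> [3, -4, 11, 22, 22, 15, 22]
Partition 2: pivot=-4 at index 0 -> [-4, 3, 11, 22, 22, 15, 22]
Partition 3: pivot=22 at index 6 -> [-4, 3, 11, 22, 22, 15, 22]
Partition 4: pivot=15 at index 3 -> [-4, 3, 11, 15, 22, 22, 22]
Partition 5: pivot=22 at index 5 -> [-4, 3, 11, 15, 22, 22, 22]


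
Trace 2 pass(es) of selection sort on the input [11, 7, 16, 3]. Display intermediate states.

Pass 1: Select minimum 3 at index 3, swap -> [3, 7, 16, 11]
Pass 2: Select minimum 7 at index 1, swap -> [3, 7, 16, 11]


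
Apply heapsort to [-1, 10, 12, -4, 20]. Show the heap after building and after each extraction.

Build heap: [20, 10, 12, -4, -1]
Extract 20: [12, 10, -1, -4, 20]
Extract 12: [10, -4, -1, 12, 20]
Extract 10: [-1, -4, 10, 12, 20]
Extract -1: [-4, -1, 10, 12, 20]


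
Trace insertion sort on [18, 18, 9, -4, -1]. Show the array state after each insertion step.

First element 18 is already 'sorted'
Insert 18: shifted 0 elements -> [18, 18, 9, -4, -1]
Insert 9: shifted 2 elements -> [9, 18, 18, -4, -1]
Insert -4: shifted 3 elements -> [-4, 9, 18, 18, -1]
Insert -1: shifted 3 elements -> [-4, -1, 9, 18, 18]


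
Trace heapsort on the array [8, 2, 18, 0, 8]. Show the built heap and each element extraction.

Build heap: [18, 8, 8, 0, 2]
Extract 18: [8, 2, 8, 0, 18]
Extract 8: [8, 2, 0, 8, 18]
Extract 8: [2, 0, 8, 8, 18]
Extract 2: [0, 2, 8, 8, 18]


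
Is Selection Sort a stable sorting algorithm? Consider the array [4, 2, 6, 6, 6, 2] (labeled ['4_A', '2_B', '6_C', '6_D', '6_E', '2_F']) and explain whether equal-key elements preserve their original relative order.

Trace Selection Sort on the labeled array (the key is the number; the letter only tracks identity):
  Pass 1: minimum of unsorted part is 2_B at index 1; swap it with 4_A at index 0 -> [2_B, 4_A, 6_C, 6_D, 6_E, 2_F]
  Pass 2: minimum of unsorted part is 2_F at index 5; swap it with 4_A at index 1 -> [2_B, 2_F, 6_C, 6_D, 6_E, 4_A]
  Pass 3: minimum of unsorted part is 4_A at index 5; swap it with 6_C at index 2 -> [2_B, 2_F, 4_A, 6_D, 6_E, 6_C]
  Pass 4: minimum 6_D is already at index 3; no swap -> [2_B, 2_F, 4_A, 6_D, 6_E, 6_C]
  Pass 5: minimum 6_E is already at index 4; no swap -> [2_B, 2_F, 4_A, 6_D, 6_E, 6_C]
Final order: [2_B, 2_F, 4_A, 6_D, 6_E, 6_C]
Equal keys:
  value 2: originally 2_B, 2_F; after sorting 2_B, 2_F -> order preserved
  value 6: originally 6_C, 6_D, 6_E; after sorting 6_D, 6_E, 6_C -> order changed
Equal keys were reordered, so Selection Sort is not stable: the long-range swap that moves the minimum into place can carry an element past an equal key. (One such input is enough; an unstable sort may happen to preserve order on other inputs, but it gives no guarantee.)
Answer: Not stable


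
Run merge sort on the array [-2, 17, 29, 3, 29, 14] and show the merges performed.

Divide and conquer:
  Merge [17] + [29] -> [17, 29]
  Merge [-2] + [17, 29] -> [-2, 17, 29]
  Merge [29] + [14] -> [14, 29]
  Merge [3] + [14, 29] -> [3, 14, 29]
  Merge [-2, 17, 29] + [3, 14, 29] -> [-2, 3, 14, 17, 29, 29]


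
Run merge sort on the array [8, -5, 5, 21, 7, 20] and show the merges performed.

Divide and conquer:
  Merge [-5] + [5] -> [-5, 5]
  Merge [8] + [-5, 5] -> [-5, 5, 8]
  Merge [7] + [20] -> [7, 20]
  Merge [21] + [7, 20] -> [7, 20, 21]
  Merge [-5, 5, 8] + [7, 20, 21] -> [-5, 5, 7, 8, 20, 21]


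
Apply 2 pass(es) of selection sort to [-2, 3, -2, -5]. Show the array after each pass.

Pass 1: Select minimum -5 at index 3, swap -> [-5, 3, -2, -2]
Pass 2: Select minimum -2 at index 2, swap -> [-5, -2, 3, -2]


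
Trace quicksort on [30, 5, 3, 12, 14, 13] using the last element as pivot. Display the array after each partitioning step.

Partition 1: pivot=13 at index 3 -> [5, 3, 12, 13, 14, 30]
Partition 2: pivot=12 at index 2 -> [5, 3, 12, 13, 14, 30]
Partition 3: pivot=3 at index 0 -> [3, 5, 12, 13, 14, 30]
Partition 4: pivot=30 at index 5 -> [3, 5, 12, 13, 14, 30]


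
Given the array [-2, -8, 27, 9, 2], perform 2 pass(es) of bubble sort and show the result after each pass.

After pass 1: [-8, -2, 9, 2, 27] (3 swaps)
After pass 2: [-8, -2, 2, 9, 27] (1 swaps)
Total swaps: 4


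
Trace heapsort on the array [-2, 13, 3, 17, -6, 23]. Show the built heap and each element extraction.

Build heap: [23, 17, 3, 13, -6, -2]
Extract 23: [17, 13, 3, -2, -6, 23]
Extract 17: [13, -2, 3, -6, 17, 23]
Extract 13: [3, -2, -6, 13, 17, 23]
Extract 3: [-2, -6, 3, 13, 17, 23]
Extract -2: [-6, -2, 3, 13, 17, 23]


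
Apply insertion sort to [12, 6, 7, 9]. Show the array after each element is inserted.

First element 12 is already 'sorted'
Insert 6: shifted 1 elements -> [6, 12, 7, 9]
Insert 7: shifted 1 elements -> [6, 7, 12, 9]
Insert 9: shifted 1 elements -> [6, 7, 9, 12]


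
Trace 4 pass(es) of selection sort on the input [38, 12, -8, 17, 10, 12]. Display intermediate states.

Pass 1: Select minimum -8 at index 2, swap -> [-8, 12, 38, 17, 10, 12]
Pass 2: Select minimum 10 at index 4, swap -> [-8, 10, 38, 17, 12, 12]
Pass 3: Select minimum 12 at index 4, swap -> [-8, 10, 12, 17, 38, 12]
Pass 4: Select minimum 12 at index 5, swap -> [-8, 10, 12, 12, 38, 17]


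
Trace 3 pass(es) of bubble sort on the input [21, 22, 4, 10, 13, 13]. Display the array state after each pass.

After pass 1: [21, 4, 10, 13, 13, 22] (4 swaps)
After pass 2: [4, 10, 13, 13, 21, 22] (4 swaps)
After pass 3: [4, 10, 13, 13, 21, 22] (0 swaps)
Total swaps: 8


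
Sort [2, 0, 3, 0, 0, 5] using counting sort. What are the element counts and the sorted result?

Count array: [3, 0, 1, 1, 0, 1]
(count[i] = number of elements equal to i)
Cumulative count: [3, 3, 4, 5, 5, 6]
Sorted: [0, 0, 0, 2, 3, 5]


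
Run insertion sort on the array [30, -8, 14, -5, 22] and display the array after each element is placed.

First element 30 is already 'sorted'
Insert -8: shifted 1 elements -> [-8, 30, 14, -5, 22]
Insert 14: shifted 1 elements -> [-8, 14, 30, -5, 22]
Insert -5: shifted 2 elements -> [-8, -5, 14, 30, 22]
Insert 22: shifted 1 elements -> [-8, -5, 14, 22, 30]


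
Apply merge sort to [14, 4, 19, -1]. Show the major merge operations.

Divide and conquer:
  Merge [14] + [4] -> [4, 14]
  Merge [19] + [-1] -> [-1, 19]
  Merge [4, 14] + [-1, 19] -> [-1, 4, 14, 19]


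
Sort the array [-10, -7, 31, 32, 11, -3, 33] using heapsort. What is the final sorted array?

Build heap: [33, 32, 31, -7, 11, -3, -10]
Extract 33: [32, 11, 31, -7, -10, -3, 33]
Extract 32: [31, 11, -3, -7, -10, 32, 33]
Extract 31: [11, -7, -3, -10, 31, 32, 33]
Extract 11: [-3, -7, -10, 11, 31, 32, 33]
Extract -3: [-7, -10, -3, 11, 31, 32, 33]
Extract -7: [-10, -7, -3, 11, 31, 32, 33]


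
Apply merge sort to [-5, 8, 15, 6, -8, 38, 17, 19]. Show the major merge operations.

Divide and conquer:
  Merge [-5] + [8] -> [-5, 8]
  Merge [15] + [6] -> [6, 15]
  Merge [-5, 8] + [6, 15] -> [-5, 6, 8, 15]
  Merge [-8] + [38] -> [-8, 38]
  Merge [17] + [19] -> [17, 19]
  Merge [-8, 38] + [17, 19] -> [-8, 17, 19, 38]
  Merge [-5, 6, 8, 15] + [-8, 17, 19, 38] -> [-8, -5, 6, 8, 15, 17, 19, 38]


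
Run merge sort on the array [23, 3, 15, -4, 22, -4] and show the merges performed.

Divide and conquer:
  Merge [3] + [15] -> [3, 15]
  Merge [23] + [3, 15] -> [3, 15, 23]
  Merge [22] + [-4] -> [-4, 22]
  Merge [-4] + [-4, 22] -> [-4, -4, 22]
  Merge [3, 15, 23] + [-4, -4, 22] -> [-4, -4, 3, 15, 22, 23]


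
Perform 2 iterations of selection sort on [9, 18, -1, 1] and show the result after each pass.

Pass 1: Select minimum -1 at index 2, swap -> [-1, 18, 9, 1]
Pass 2: Select minimum 1 at index 3, swap -> [-1, 1, 9, 18]


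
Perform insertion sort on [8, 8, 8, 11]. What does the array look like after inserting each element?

First element 8 is already 'sorted'
Insert 8: shifted 0 elements -> [8, 8, 8, 11]
Insert 8: shifted 0 elements -> [8, 8, 8, 11]
Insert 11: shifted 0 elements -> [8, 8, 8, 11]


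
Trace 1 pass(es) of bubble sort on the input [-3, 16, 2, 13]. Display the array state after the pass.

After pass 1: [-3, 2, 13, 16] (2 swaps)
Total swaps: 2


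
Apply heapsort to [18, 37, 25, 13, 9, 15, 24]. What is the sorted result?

Build heap: [37, 18, 25, 13, 9, 15, 24]
Extract 37: [25, 18, 24, 13, 9, 15, 37]
Extract 25: [24, 18, 15, 13, 9, 25, 37]
Extract 24: [18, 13, 15, 9, 24, 25, 37]
Extract 18: [15, 13, 9, 18, 24, 25, 37]
Extract 15: [13, 9, 15, 18, 24, 25, 37]
Extract 13: [9, 13, 15, 18, 24, 25, 37]


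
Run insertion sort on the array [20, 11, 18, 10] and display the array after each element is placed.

First element 20 is already 'sorted'
Insert 11: shifted 1 elements -> [11, 20, 18, 10]
Insert 18: shifted 1 elements -> [11, 18, 20, 10]
Insert 10: shifted 3 elements -> [10, 11, 18, 20]


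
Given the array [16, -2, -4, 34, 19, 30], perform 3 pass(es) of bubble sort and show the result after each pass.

After pass 1: [-2, -4, 16, 19, 30, 34] (4 swaps)
After pass 2: [-4, -2, 16, 19, 30, 34] (1 swaps)
After pass 3: [-4, -2, 16, 19, 30, 34] (0 swaps)
Total swaps: 5


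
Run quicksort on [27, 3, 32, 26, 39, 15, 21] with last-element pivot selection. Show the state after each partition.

Partition 1: pivot=21 at index 2 -> [3, 15, 21, 26, 39, 27, 32]
Partition 2: pivot=15 at index 1 -> [3, 15, 21, 26, 39, 27, 32]
Partition 3: pivot=32 at index 5 -> [3, 15, 21, 26, 27, 32, 39]
Partition 4: pivot=27 at index 4 -> [3, 15, 21, 26, 27, 32, 39]


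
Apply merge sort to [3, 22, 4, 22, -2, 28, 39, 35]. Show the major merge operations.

Divide and conquer:
  Merge [3] + [22] -> [3, 22]
  Merge [4] + [22] -> [4, 22]
  Merge [3, 22] + [4, 22] -> [3, 4, 22, 22]
  Merge [-2] + [28] -> [-2, 28]
  Merge [39] + [35] -> [35, 39]
  Merge [-2, 28] + [35, 39] -> [-2, 28, 35, 39]
  Merge [3, 4, 22, 22] + [-2, 28, 35, 39] -> [-2, 3, 4, 22, 22, 28, 35, 39]


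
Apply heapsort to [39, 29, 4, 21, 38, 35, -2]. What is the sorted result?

Build heap: [39, 38, 35, 21, 29, 4, -2]
Extract 39: [38, 29, 35, 21, -2, 4, 39]
Extract 38: [35, 29, 4, 21, -2, 38, 39]
Extract 35: [29, 21, 4, -2, 35, 38, 39]
Extract 29: [21, -2, 4, 29, 35, 38, 39]
Extract 21: [4, -2, 21, 29, 35, 38, 39]
Extract 4: [-2, 4, 21, 29, 35, 38, 39]


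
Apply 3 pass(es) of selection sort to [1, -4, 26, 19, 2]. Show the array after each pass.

Pass 1: Select minimum -4 at index 1, swap -> [-4, 1, 26, 19, 2]
Pass 2: Select minimum 1 at index 1, swap -> [-4, 1, 26, 19, 2]
Pass 3: Select minimum 2 at index 4, swap -> [-4, 1, 2, 19, 26]


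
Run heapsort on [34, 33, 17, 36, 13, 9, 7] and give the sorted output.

Build heap: [36, 34, 17, 33, 13, 9, 7]
Extract 36: [34, 33, 17, 7, 13, 9, 36]
Extract 34: [33, 13, 17, 7, 9, 34, 36]
Extract 33: [17, 13, 9, 7, 33, 34, 36]
Extract 17: [13, 7, 9, 17, 33, 34, 36]
Extract 13: [9, 7, 13, 17, 33, 34, 36]
Extract 9: [7, 9, 13, 17, 33, 34, 36]


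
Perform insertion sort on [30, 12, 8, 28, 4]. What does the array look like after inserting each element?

First element 30 is already 'sorted'
Insert 12: shifted 1 elements -> [12, 30, 8, 28, 4]
Insert 8: shifted 2 elements -> [8, 12, 30, 28, 4]
Insert 28: shifted 1 elements -> [8, 12, 28, 30, 4]
Insert 4: shifted 4 elements -> [4, 8, 12, 28, 30]


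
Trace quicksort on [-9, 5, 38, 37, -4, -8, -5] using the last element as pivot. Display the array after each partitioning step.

Partition 1: pivot=-5 at index 2 -> [-9, -8, -5, 37, -4, 5, 38]
Partition 2: pivot=-8 at index 1 -> [-9, -8, -5, 37, -4, 5, 38]
Partition 3: pivot=38 at index 6 -> [-9, -8, -5, 37, -4, 5, 38]
Partition 4: pivot=5 at index 4 -> [-9, -8, -5, -4, 5, 37, 38]


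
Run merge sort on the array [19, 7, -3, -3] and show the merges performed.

Divide and conquer:
  Merge [19] + [7] -> [7, 19]
  Merge [-3] + [-3] -> [-3, -3]
  Merge [7, 19] + [-3, -3] -> [-3, -3, 7, 19]


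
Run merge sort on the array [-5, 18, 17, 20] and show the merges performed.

Divide and conquer:
  Merge [-5] + [18] -> [-5, 18]
  Merge [17] + [20] -> [17, 20]
  Merge [-5, 18] + [17, 20] -> [-5, 17, 18, 20]


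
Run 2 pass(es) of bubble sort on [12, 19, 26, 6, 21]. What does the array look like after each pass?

After pass 1: [12, 19, 6, 21, 26] (2 swaps)
After pass 2: [12, 6, 19, 21, 26] (1 swaps)
Total swaps: 3


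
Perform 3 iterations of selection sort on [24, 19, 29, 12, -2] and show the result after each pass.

Pass 1: Select minimum -2 at index 4, swap -> [-2, 19, 29, 12, 24]
Pass 2: Select minimum 12 at index 3, swap -> [-2, 12, 29, 19, 24]
Pass 3: Select minimum 19 at index 3, swap -> [-2, 12, 19, 29, 24]


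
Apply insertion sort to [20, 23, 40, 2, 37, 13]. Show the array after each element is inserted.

First element 20 is already 'sorted'
Insert 23: shifted 0 elements -> [20, 23, 40, 2, 37, 13]
Insert 40: shifted 0 elements -> [20, 23, 40, 2, 37, 13]
Insert 2: shifted 3 elements -> [2, 20, 23, 40, 37, 13]
Insert 37: shifted 1 elements -> [2, 20, 23, 37, 40, 13]
Insert 13: shifted 4 elements -> [2, 13, 20, 23, 37, 40]


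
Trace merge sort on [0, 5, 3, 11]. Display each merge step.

Divide and conquer:
  Merge [0] + [5] -> [0, 5]
  Merge [3] + [11] -> [3, 11]
  Merge [0, 5] + [3, 11] -> [0, 3, 5, 11]


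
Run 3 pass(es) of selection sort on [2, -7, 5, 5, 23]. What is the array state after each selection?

Pass 1: Select minimum -7 at index 1, swap -> [-7, 2, 5, 5, 23]
Pass 2: Select minimum 2 at index 1, swap -> [-7, 2, 5, 5, 23]
Pass 3: Select minimum 5 at index 2, swap -> [-7, 2, 5, 5, 23]


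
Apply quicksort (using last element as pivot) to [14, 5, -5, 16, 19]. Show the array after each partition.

Partition 1: pivot=19 at index 4 -> [14, 5, -5, 16, 19]
Partition 2: pivot=16 at index 3 -> [14, 5, -5, 16, 19]
Partition 3: pivot=-5 at index 0 -> [-5, 5, 14, 16, 19]
Partition 4: pivot=14 at index 2 -> [-5, 5, 14, 16, 19]


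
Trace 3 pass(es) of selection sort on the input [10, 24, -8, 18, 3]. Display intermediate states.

Pass 1: Select minimum -8 at index 2, swap -> [-8, 24, 10, 18, 3]
Pass 2: Select minimum 3 at index 4, swap -> [-8, 3, 10, 18, 24]
Pass 3: Select minimum 10 at index 2, swap -> [-8, 3, 10, 18, 24]


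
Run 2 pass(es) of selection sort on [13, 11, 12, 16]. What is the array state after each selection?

Pass 1: Select minimum 11 at index 1, swap -> [11, 13, 12, 16]
Pass 2: Select minimum 12 at index 2, swap -> [11, 12, 13, 16]


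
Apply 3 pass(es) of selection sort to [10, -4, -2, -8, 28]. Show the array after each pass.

Pass 1: Select minimum -8 at index 3, swap -> [-8, -4, -2, 10, 28]
Pass 2: Select minimum -4 at index 1, swap -> [-8, -4, -2, 10, 28]
Pass 3: Select minimum -2 at index 2, swap -> [-8, -4, -2, 10, 28]


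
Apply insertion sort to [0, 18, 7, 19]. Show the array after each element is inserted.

First element 0 is already 'sorted'
Insert 18: shifted 0 elements -> [0, 18, 7, 19]
Insert 7: shifted 1 elements -> [0, 7, 18, 19]
Insert 19: shifted 0 elements -> [0, 7, 18, 19]


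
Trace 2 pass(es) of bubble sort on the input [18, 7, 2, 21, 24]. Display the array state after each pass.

After pass 1: [7, 2, 18, 21, 24] (2 swaps)
After pass 2: [2, 7, 18, 21, 24] (1 swaps)
Total swaps: 3


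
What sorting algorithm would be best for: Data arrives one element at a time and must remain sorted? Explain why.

Best choice: Insertion sort
Reason: Insertion sort naturally handles online/streaming input by inserting each new element into sorted position


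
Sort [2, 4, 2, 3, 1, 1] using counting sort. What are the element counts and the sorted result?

Count array: [0, 2, 2, 1, 1]
(count[i] = number of elements equal to i)
Cumulative count: [0, 2, 4, 5, 6]
Sorted: [1, 1, 2, 2, 3, 4]


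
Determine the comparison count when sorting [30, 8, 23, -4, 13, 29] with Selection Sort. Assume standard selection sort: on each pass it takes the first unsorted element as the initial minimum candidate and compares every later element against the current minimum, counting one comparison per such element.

Pass 1: scan indices 1..5 for the minimum = 5 comparison(s); min is -4, place at index 0 -> [-4, 8, 23, 30, 13, 29]
Pass 2: scan indices 2..5 for the minimum = 4 comparison(s); min is 8, place at index 1 -> [-4, 8, 23, 30, 13, 29]
Pass 3: scan indices 3..5 for the minimum = 3 comparison(s); min is 13, place at index 2 -> [-4, 8, 13, 30, 23, 29]
Pass 4: scan indices 4..5 for the minimum = 2 comparison(s); min is 23, place at index 3 -> [-4, 8, 13, 23, 30, 29]
Pass 5: scan indices 5..5 for the minimum = 1 comparison(s); min is 29, place at index 4 -> [-4, 8, 13, 23, 29, 30]
Selection sort always scans the whole unsorted suffix, so the count is (n-1) + (n-2) + ... + 1 = n(n-1)/2 = 6*5/2 = 15 regardless of the input order.
Total comparisons: 5 + 4 + 3 + 2 + 1 = 15


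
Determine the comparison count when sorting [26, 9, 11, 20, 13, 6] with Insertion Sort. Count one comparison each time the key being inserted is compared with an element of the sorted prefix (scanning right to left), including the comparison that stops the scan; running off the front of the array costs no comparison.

Insert 9: 26 > 9 (shift), reached front = 1 comparison(s) -> [9, 26, 11, 20, 13, 6]
Insert 11: 26 > 11 (shift), 9 <= 11 (stop) = 2 comparison(s) -> [9, 11, 26, 20, 13, 6]
Insert 20: 26 > 20 (shift), 11 <= 20 (stop) = 2 comparison(s) -> [9, 11, 20, 26, 13, 6]
Insert 13: 26 > 13 (shift), 20 > 13 (shift), 11 <= 13 (stop) = 3 comparison(s) -> [9, 11, 13, 20, 26, 6]
Insert 6: 26 > 6 (shift), 20 > 6 (shift), 13 > 6 (shift), 11 > 6 (shift), 9 > 6 (shift), reached front = 5 comparison(s) -> [6, 9, 11, 13, 20, 26]
Total comparisons: 1 + 2 + 2 + 3 + 5 = 13
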